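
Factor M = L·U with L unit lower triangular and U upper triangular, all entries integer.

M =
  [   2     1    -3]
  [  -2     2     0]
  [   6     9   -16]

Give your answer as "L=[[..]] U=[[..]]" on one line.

  R1 -= -1·R0 → [0,3,-3]
  R2 -= 3·R0 → [0,6,-7]
  R2 -= 2·R1 → [0,0,-1]

L=[[1,0,0],[-1,1,0],[3,2,1]] U=[[2,1,-3],[0,3,-3],[0,0,-1]]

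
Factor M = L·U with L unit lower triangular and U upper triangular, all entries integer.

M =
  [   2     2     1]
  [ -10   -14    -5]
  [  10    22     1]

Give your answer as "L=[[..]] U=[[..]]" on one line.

  row1 -= -5·row0 → [0,-4,0]
  row2 -= 5·row0 → [0,12,-4]
  row2 -= -3·row1 → [0,0,-4]

L=[[1,0,0],[-5,1,0],[5,-3,1]] U=[[2,2,1],[0,-4,0],[0,0,-4]]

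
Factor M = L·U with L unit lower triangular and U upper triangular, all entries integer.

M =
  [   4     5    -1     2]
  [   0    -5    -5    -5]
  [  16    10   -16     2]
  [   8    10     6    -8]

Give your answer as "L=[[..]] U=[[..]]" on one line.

  r1 -= 0·r0 → [0,-5,-5,-5]
  r2 -= 4·r0 → [0,-10,-12,-6]
  r3 -= 2·r0 → [0,0,8,-12]
  r2 -= 2·r1 → [0,0,-2,4]
  r3 -= 0·r1 → [0,0,8,-12]
  r3 -= -4·r2 → [0,0,0,4]

L=[[1,0,0,0],[0,1,0,0],[4,2,1,0],[2,0,-4,1]] U=[[4,5,-1,2],[0,-5,-5,-5],[0,0,-2,4],[0,0,0,4]]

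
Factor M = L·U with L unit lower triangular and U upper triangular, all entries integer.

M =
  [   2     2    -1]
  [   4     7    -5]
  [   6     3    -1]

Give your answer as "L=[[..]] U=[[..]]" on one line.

  R1 -= 2·R0 → [0,3,-3]
  R2 -= 3·R0 → [0,-3,2]
  R2 -= -1·R1 → [0,0,-1]

L=[[1,0,0],[2,1,0],[3,-1,1]] U=[[2,2,-1],[0,3,-3],[0,0,-1]]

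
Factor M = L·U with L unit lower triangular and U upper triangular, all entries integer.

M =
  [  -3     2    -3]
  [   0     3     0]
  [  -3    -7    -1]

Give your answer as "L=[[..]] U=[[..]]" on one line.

  R1 -= 0·R0 → [0,3,0]
  R2 -= 1·R0 → [0,-9,2]
  R2 -= -3·R1 → [0,0,2]

L=[[1,0,0],[0,1,0],[1,-3,1]] U=[[-3,2,-3],[0,3,0],[0,0,2]]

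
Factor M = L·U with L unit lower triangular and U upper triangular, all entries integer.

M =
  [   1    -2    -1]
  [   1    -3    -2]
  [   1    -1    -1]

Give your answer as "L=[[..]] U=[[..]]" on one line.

  R1 -= 1·R0 → [0,-1,-1]
  R2 -= 1·R0 → [0,1,0]
  R2 -= -1·R1 → [0,0,-1]

L=[[1,0,0],[1,1,0],[1,-1,1]] U=[[1,-2,-1],[0,-1,-1],[0,0,-1]]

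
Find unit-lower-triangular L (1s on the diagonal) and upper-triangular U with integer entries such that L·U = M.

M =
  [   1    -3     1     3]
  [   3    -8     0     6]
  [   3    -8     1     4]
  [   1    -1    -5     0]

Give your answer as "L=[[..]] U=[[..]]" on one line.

L=[[1,0,0,0],[3,1,0,0],[3,1,1,0],[1,2,0,1]] U=[[1,-3,1,3],[0,1,-3,-3],[0,0,1,-2],[0,0,0,3]]

  row1 -= 3·row0 → [0,1,-3,-3]
  row2 -= 3·row0 → [0,1,-2,-5]
  row3 -= 1·row0 → [0,2,-6,-3]
  row2 -= 1·row1 → [0,0,1,-2]
  row3 -= 2·row1 → [0,0,0,3]
  row3 -= 0·row2 → [0,0,0,3]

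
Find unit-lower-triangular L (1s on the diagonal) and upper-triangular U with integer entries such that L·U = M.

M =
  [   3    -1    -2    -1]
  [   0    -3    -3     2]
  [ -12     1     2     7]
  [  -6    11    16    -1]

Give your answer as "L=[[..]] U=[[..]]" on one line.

  r1 -= 0·r0 → [0,-3,-3,2]
  r2 -= -4·r0 → [0,-3,-6,3]
  r3 -= -2·r0 → [0,9,12,-3]
  r2 -= 1·r1 → [0,0,-3,1]
  r3 -= -3·r1 → [0,0,3,3]
  r3 -= -1·r2 → [0,0,0,4]

L=[[1,0,0,0],[0,1,0,0],[-4,1,1,0],[-2,-3,-1,1]] U=[[3,-1,-2,-1],[0,-3,-3,2],[0,0,-3,1],[0,0,0,4]]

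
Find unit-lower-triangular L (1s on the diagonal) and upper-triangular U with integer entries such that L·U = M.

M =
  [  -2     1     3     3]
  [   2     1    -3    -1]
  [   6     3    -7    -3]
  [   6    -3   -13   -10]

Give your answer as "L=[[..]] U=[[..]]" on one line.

L=[[1,0,0,0],[-1,1,0,0],[-3,3,1,0],[-3,0,-2,1]] U=[[-2,1,3,3],[0,2,0,2],[0,0,2,0],[0,0,0,-1]]

  row1 -= -1·row0 → [0,2,0,2]
  row2 -= -3·row0 → [0,6,2,6]
  row3 -= -3·row0 → [0,0,-4,-1]
  row2 -= 3·row1 → [0,0,2,0]
  row3 -= 0·row1 → [0,0,-4,-1]
  row3 -= -2·row2 → [0,0,0,-1]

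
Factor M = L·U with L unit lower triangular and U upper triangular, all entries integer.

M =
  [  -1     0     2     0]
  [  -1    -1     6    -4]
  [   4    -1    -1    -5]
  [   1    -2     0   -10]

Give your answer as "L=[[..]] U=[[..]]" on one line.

  row1 -= 1·row0 → [0,-1,4,-4]
  row2 -= -4·row0 → [0,-1,7,-5]
  row3 -= -1·row0 → [0,-2,2,-10]
  row2 -= 1·row1 → [0,0,3,-1]
  row3 -= 2·row1 → [0,0,-6,-2]
  row3 -= -2·row2 → [0,0,0,-4]

L=[[1,0,0,0],[1,1,0,0],[-4,1,1,0],[-1,2,-2,1]] U=[[-1,0,2,0],[0,-1,4,-4],[0,0,3,-1],[0,0,0,-4]]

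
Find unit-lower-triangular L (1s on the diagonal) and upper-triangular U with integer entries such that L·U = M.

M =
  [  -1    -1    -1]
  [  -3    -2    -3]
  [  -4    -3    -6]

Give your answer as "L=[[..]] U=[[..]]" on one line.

L=[[1,0,0],[3,1,0],[4,1,1]] U=[[-1,-1,-1],[0,1,0],[0,0,-2]]

  R1 -= 3·R0 → [0,1,0]
  R2 -= 4·R0 → [0,1,-2]
  R2 -= 1·R1 → [0,0,-2]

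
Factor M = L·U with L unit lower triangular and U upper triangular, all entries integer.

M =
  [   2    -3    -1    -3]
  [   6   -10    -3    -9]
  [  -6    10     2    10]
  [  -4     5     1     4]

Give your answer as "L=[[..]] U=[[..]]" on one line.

  r1 -= 3·r0 → [0,-1,0,0]
  r2 -= -3·r0 → [0,1,-1,1]
  r3 -= -2·r0 → [0,-1,-1,-2]
  r2 -= -1·r1 → [0,0,-1,1]
  r3 -= 1·r1 → [0,0,-1,-2]
  r3 -= 1·r2 → [0,0,0,-3]

L=[[1,0,0,0],[3,1,0,0],[-3,-1,1,0],[-2,1,1,1]] U=[[2,-3,-1,-3],[0,-1,0,0],[0,0,-1,1],[0,0,0,-3]]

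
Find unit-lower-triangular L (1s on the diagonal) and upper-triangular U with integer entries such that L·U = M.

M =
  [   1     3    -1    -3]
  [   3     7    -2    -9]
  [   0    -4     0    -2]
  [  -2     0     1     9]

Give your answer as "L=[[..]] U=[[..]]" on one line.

L=[[1,0,0,0],[3,1,0,0],[0,2,1,0],[-2,-3,-1,1]] U=[[1,3,-1,-3],[0,-2,1,0],[0,0,-2,-2],[0,0,0,1]]

  r1 -= 3·r0 → [0,-2,1,0]
  r2 -= 0·r0 → [0,-4,0,-2]
  r3 -= -2·r0 → [0,6,-1,3]
  r2 -= 2·r1 → [0,0,-2,-2]
  r3 -= -3·r1 → [0,0,2,3]
  r3 -= -1·r2 → [0,0,0,1]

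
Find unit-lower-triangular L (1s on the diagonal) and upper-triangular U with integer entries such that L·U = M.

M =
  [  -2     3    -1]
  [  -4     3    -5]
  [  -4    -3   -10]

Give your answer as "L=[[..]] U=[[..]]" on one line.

L=[[1,0,0],[2,1,0],[2,3,1]] U=[[-2,3,-1],[0,-3,-3],[0,0,1]]

  row1 -= 2·row0 → [0,-3,-3]
  row2 -= 2·row0 → [0,-9,-8]
  row2 -= 3·row1 → [0,0,1]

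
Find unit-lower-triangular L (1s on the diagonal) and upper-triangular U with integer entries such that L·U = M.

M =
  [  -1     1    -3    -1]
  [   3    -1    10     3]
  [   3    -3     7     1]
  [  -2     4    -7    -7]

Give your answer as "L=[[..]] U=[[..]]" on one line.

L=[[1,0,0,0],[-3,1,0,0],[-3,0,1,0],[2,1,1,1]] U=[[-1,1,-3,-1],[0,2,1,0],[0,0,-2,-2],[0,0,0,-3]]

  R1 -= -3·R0 → [0,2,1,0]
  R2 -= -3·R0 → [0,0,-2,-2]
  R3 -= 2·R0 → [0,2,-1,-5]
  R2 -= 0·R1 → [0,0,-2,-2]
  R3 -= 1·R1 → [0,0,-2,-5]
  R3 -= 1·R2 → [0,0,0,-3]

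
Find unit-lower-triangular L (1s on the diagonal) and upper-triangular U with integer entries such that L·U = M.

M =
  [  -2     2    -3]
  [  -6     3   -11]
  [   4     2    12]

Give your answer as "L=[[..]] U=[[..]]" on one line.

  r1 -= 3·r0 → [0,-3,-2]
  r2 -= -2·r0 → [0,6,6]
  r2 -= -2·r1 → [0,0,2]

L=[[1,0,0],[3,1,0],[-2,-2,1]] U=[[-2,2,-3],[0,-3,-2],[0,0,2]]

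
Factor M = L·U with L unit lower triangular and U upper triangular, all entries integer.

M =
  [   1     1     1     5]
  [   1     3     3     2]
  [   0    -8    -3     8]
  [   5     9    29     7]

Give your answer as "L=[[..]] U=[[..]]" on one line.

  r1 -= 1·r0 → [0,2,2,-3]
  r2 -= 0·r0 → [0,-8,-3,8]
  r3 -= 5·r0 → [0,4,24,-18]
  r2 -= -4·r1 → [0,0,5,-4]
  r3 -= 2·r1 → [0,0,20,-12]
  r3 -= 4·r2 → [0,0,0,4]

L=[[1,0,0,0],[1,1,0,0],[0,-4,1,0],[5,2,4,1]] U=[[1,1,1,5],[0,2,2,-3],[0,0,5,-4],[0,0,0,4]]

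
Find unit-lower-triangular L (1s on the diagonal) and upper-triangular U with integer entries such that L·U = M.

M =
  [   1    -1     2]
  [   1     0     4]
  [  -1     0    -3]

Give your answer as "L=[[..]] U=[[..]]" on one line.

L=[[1,0,0],[1,1,0],[-1,-1,1]] U=[[1,-1,2],[0,1,2],[0,0,1]]

  row1 -= 1·row0 → [0,1,2]
  row2 -= -1·row0 → [0,-1,-1]
  row2 -= -1·row1 → [0,0,1]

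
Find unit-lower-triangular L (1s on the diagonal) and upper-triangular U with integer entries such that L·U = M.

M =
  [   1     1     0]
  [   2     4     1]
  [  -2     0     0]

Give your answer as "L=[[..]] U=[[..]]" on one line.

L=[[1,0,0],[2,1,0],[-2,1,1]] U=[[1,1,0],[0,2,1],[0,0,-1]]

  row1 -= 2·row0 → [0,2,1]
  row2 -= -2·row0 → [0,2,0]
  row2 -= 1·row1 → [0,0,-1]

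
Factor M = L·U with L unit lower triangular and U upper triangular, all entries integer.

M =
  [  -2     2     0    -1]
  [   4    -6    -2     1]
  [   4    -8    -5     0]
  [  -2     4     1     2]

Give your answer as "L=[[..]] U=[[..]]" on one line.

L=[[1,0,0,0],[-2,1,0,0],[-2,2,1,0],[1,-1,1,1]] U=[[-2,2,0,-1],[0,-2,-2,-1],[0,0,-1,0],[0,0,0,2]]

  row1 -= -2·row0 → [0,-2,-2,-1]
  row2 -= -2·row0 → [0,-4,-5,-2]
  row3 -= 1·row0 → [0,2,1,3]
  row2 -= 2·row1 → [0,0,-1,0]
  row3 -= -1·row1 → [0,0,-1,2]
  row3 -= 1·row2 → [0,0,0,2]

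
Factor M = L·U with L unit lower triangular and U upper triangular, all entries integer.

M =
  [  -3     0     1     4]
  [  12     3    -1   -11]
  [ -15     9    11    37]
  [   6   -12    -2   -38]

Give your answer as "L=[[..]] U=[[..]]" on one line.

  r1 -= -4·r0 → [0,3,3,5]
  r2 -= 5·r0 → [0,9,6,17]
  r3 -= -2·r0 → [0,-12,0,-30]
  r2 -= 3·r1 → [0,0,-3,2]
  r3 -= -4·r1 → [0,0,12,-10]
  r3 -= -4·r2 → [0,0,0,-2]

L=[[1,0,0,0],[-4,1,0,0],[5,3,1,0],[-2,-4,-4,1]] U=[[-3,0,1,4],[0,3,3,5],[0,0,-3,2],[0,0,0,-2]]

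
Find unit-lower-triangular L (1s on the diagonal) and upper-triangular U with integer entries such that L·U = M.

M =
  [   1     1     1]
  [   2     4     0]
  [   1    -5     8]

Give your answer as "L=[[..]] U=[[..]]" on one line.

L=[[1,0,0],[2,1,0],[1,-3,1]] U=[[1,1,1],[0,2,-2],[0,0,1]]

  R1 -= 2·R0 → [0,2,-2]
  R2 -= 1·R0 → [0,-6,7]
  R2 -= -3·R1 → [0,0,1]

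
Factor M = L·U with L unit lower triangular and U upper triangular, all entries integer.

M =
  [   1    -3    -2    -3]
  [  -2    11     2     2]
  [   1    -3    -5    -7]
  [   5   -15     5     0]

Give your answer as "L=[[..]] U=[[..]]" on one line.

L=[[1,0,0,0],[-2,1,0,0],[1,0,1,0],[5,0,-5,1]] U=[[1,-3,-2,-3],[0,5,-2,-4],[0,0,-3,-4],[0,0,0,-5]]

  row1 -= -2·row0 → [0,5,-2,-4]
  row2 -= 1·row0 → [0,0,-3,-4]
  row3 -= 5·row0 → [0,0,15,15]
  row2 -= 0·row1 → [0,0,-3,-4]
  row3 -= 0·row1 → [0,0,15,15]
  row3 -= -5·row2 → [0,0,0,-5]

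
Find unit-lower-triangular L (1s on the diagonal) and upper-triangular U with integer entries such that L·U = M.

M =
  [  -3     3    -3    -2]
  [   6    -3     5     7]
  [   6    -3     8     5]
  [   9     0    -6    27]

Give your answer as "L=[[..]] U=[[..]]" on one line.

L=[[1,0,0,0],[-2,1,0,0],[-2,1,1,0],[-3,3,-4,1]] U=[[-3,3,-3,-2],[0,3,-1,3],[0,0,3,-2],[0,0,0,4]]

  R1 -= -2·R0 → [0,3,-1,3]
  R2 -= -2·R0 → [0,3,2,1]
  R3 -= -3·R0 → [0,9,-15,21]
  R2 -= 1·R1 → [0,0,3,-2]
  R3 -= 3·R1 → [0,0,-12,12]
  R3 -= -4·R2 → [0,0,0,4]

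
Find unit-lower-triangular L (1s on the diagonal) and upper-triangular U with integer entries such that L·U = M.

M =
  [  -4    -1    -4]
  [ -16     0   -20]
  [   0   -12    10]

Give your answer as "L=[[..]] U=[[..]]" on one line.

  R1 -= 4·R0 → [0,4,-4]
  R2 -= 0·R0 → [0,-12,10]
  R2 -= -3·R1 → [0,0,-2]

L=[[1,0,0],[4,1,0],[0,-3,1]] U=[[-4,-1,-4],[0,4,-4],[0,0,-2]]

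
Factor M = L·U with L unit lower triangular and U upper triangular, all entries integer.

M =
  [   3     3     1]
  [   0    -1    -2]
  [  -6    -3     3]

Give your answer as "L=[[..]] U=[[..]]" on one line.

L=[[1,0,0],[0,1,0],[-2,-3,1]] U=[[3,3,1],[0,-1,-2],[0,0,-1]]

  R1 -= 0·R0 → [0,-1,-2]
  R2 -= -2·R0 → [0,3,5]
  R2 -= -3·R1 → [0,0,-1]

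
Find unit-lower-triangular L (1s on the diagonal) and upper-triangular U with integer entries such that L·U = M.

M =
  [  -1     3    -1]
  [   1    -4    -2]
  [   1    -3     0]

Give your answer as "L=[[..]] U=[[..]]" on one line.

L=[[1,0,0],[-1,1,0],[-1,0,1]] U=[[-1,3,-1],[0,-1,-3],[0,0,-1]]

  r1 -= -1·r0 → [0,-1,-3]
  r2 -= -1·r0 → [0,0,-1]
  r2 -= 0·r1 → [0,0,-1]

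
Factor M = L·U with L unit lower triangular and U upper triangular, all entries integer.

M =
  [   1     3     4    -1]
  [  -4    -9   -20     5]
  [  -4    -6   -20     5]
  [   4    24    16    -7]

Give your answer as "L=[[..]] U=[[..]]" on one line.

  R1 -= -4·R0 → [0,3,-4,1]
  R2 -= -4·R0 → [0,6,-4,1]
  R3 -= 4·R0 → [0,12,0,-3]
  R2 -= 2·R1 → [0,0,4,-1]
  R3 -= 4·R1 → [0,0,16,-7]
  R3 -= 4·R2 → [0,0,0,-3]

L=[[1,0,0,0],[-4,1,0,0],[-4,2,1,0],[4,4,4,1]] U=[[1,3,4,-1],[0,3,-4,1],[0,0,4,-1],[0,0,0,-3]]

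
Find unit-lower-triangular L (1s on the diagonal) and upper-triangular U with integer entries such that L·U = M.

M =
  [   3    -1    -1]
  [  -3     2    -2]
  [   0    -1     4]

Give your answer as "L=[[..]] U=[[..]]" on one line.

  r1 -= -1·r0 → [0,1,-3]
  r2 -= 0·r0 → [0,-1,4]
  r2 -= -1·r1 → [0,0,1]

L=[[1,0,0],[-1,1,0],[0,-1,1]] U=[[3,-1,-1],[0,1,-3],[0,0,1]]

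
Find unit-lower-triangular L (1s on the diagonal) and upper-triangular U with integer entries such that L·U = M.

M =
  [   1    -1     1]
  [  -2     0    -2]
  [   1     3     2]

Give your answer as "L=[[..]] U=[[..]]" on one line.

  r1 -= -2·r0 → [0,-2,0]
  r2 -= 1·r0 → [0,4,1]
  r2 -= -2·r1 → [0,0,1]

L=[[1,0,0],[-2,1,0],[1,-2,1]] U=[[1,-1,1],[0,-2,0],[0,0,1]]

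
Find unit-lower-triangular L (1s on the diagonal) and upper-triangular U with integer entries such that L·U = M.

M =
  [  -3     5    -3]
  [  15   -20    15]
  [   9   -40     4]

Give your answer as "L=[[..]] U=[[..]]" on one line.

  row1 -= -5·row0 → [0,5,0]
  row2 -= -3·row0 → [0,-25,-5]
  row2 -= -5·row1 → [0,0,-5]

L=[[1,0,0],[-5,1,0],[-3,-5,1]] U=[[-3,5,-3],[0,5,0],[0,0,-5]]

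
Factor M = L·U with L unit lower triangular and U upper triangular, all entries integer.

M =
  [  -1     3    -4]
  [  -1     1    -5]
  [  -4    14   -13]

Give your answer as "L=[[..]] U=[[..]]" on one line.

  row1 -= 1·row0 → [0,-2,-1]
  row2 -= 4·row0 → [0,2,3]
  row2 -= -1·row1 → [0,0,2]

L=[[1,0,0],[1,1,0],[4,-1,1]] U=[[-1,3,-4],[0,-2,-1],[0,0,2]]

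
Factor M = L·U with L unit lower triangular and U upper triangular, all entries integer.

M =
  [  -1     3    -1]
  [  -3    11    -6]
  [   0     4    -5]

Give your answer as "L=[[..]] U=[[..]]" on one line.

  row1 -= 3·row0 → [0,2,-3]
  row2 -= 0·row0 → [0,4,-5]
  row2 -= 2·row1 → [0,0,1]

L=[[1,0,0],[3,1,0],[0,2,1]] U=[[-1,3,-1],[0,2,-3],[0,0,1]]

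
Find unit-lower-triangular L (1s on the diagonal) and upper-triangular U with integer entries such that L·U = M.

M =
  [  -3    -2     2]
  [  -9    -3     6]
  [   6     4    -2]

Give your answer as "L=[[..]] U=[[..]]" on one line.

  r1 -= 3·r0 → [0,3,0]
  r2 -= -2·r0 → [0,0,2]
  r2 -= 0·r1 → [0,0,2]

L=[[1,0,0],[3,1,0],[-2,0,1]] U=[[-3,-2,2],[0,3,0],[0,0,2]]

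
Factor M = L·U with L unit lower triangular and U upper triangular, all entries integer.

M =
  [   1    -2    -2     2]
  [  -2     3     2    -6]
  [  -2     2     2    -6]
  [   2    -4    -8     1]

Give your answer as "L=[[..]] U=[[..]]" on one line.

  r1 -= -2·r0 → [0,-1,-2,-2]
  r2 -= -2·r0 → [0,-2,-2,-2]
  r3 -= 2·r0 → [0,0,-4,-3]
  r2 -= 2·r1 → [0,0,2,2]
  r3 -= 0·r1 → [0,0,-4,-3]
  r3 -= -2·r2 → [0,0,0,1]

L=[[1,0,0,0],[-2,1,0,0],[-2,2,1,0],[2,0,-2,1]] U=[[1,-2,-2,2],[0,-1,-2,-2],[0,0,2,2],[0,0,0,1]]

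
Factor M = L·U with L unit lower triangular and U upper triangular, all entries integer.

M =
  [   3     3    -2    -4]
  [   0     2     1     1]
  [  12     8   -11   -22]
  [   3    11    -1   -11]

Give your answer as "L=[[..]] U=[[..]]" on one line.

L=[[1,0,0,0],[0,1,0,0],[4,-2,1,0],[1,4,3,1]] U=[[3,3,-2,-4],[0,2,1,1],[0,0,-1,-4],[0,0,0,1]]

  r1 -= 0·r0 → [0,2,1,1]
  r2 -= 4·r0 → [0,-4,-3,-6]
  r3 -= 1·r0 → [0,8,1,-7]
  r2 -= -2·r1 → [0,0,-1,-4]
  r3 -= 4·r1 → [0,0,-3,-11]
  r3 -= 3·r2 → [0,0,0,1]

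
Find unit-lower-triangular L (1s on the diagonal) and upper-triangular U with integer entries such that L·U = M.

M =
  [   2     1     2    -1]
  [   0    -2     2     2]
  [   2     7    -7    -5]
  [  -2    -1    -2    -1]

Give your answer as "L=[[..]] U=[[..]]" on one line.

L=[[1,0,0,0],[0,1,0,0],[1,-3,1,0],[-1,0,0,1]] U=[[2,1,2,-1],[0,-2,2,2],[0,0,-3,2],[0,0,0,-2]]

  R1 -= 0·R0 → [0,-2,2,2]
  R2 -= 1·R0 → [0,6,-9,-4]
  R3 -= -1·R0 → [0,0,0,-2]
  R2 -= -3·R1 → [0,0,-3,2]
  R3 -= 0·R1 → [0,0,0,-2]
  R3 -= 0·R2 → [0,0,0,-2]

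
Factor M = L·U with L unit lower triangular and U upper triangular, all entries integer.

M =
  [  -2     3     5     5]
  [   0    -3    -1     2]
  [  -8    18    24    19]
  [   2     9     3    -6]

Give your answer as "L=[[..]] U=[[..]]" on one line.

  R1 -= 0·R0 → [0,-3,-1,2]
  R2 -= 4·R0 → [0,6,4,-1]
  R3 -= -1·R0 → [0,12,8,-1]
  R2 -= -2·R1 → [0,0,2,3]
  R3 -= -4·R1 → [0,0,4,7]
  R3 -= 2·R2 → [0,0,0,1]

L=[[1,0,0,0],[0,1,0,0],[4,-2,1,0],[-1,-4,2,1]] U=[[-2,3,5,5],[0,-3,-1,2],[0,0,2,3],[0,0,0,1]]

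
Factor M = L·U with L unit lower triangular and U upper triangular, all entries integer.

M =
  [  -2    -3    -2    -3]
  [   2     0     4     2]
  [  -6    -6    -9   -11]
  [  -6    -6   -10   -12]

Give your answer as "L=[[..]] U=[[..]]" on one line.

L=[[1,0,0,0],[-1,1,0,0],[3,-1,1,0],[3,-1,2,1]] U=[[-2,-3,-2,-3],[0,-3,2,-1],[0,0,-1,-3],[0,0,0,2]]

  row1 -= -1·row0 → [0,-3,2,-1]
  row2 -= 3·row0 → [0,3,-3,-2]
  row3 -= 3·row0 → [0,3,-4,-3]
  row2 -= -1·row1 → [0,0,-1,-3]
  row3 -= -1·row1 → [0,0,-2,-4]
  row3 -= 2·row2 → [0,0,0,2]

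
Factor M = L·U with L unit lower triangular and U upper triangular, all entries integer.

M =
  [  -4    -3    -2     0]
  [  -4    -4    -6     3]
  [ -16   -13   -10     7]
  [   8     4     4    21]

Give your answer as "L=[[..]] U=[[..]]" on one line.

  row1 -= 1·row0 → [0,-1,-4,3]
  row2 -= 4·row0 → [0,-1,-2,7]
  row3 -= -2·row0 → [0,-2,0,21]
  row2 -= 1·row1 → [0,0,2,4]
  row3 -= 2·row1 → [0,0,8,15]
  row3 -= 4·row2 → [0,0,0,-1]

L=[[1,0,0,0],[1,1,0,0],[4,1,1,0],[-2,2,4,1]] U=[[-4,-3,-2,0],[0,-1,-4,3],[0,0,2,4],[0,0,0,-1]]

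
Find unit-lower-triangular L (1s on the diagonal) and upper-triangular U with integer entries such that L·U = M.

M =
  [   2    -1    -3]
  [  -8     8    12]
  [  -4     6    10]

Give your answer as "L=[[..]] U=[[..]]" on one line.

  r1 -= -4·r0 → [0,4,0]
  r2 -= -2·r0 → [0,4,4]
  r2 -= 1·r1 → [0,0,4]

L=[[1,0,0],[-4,1,0],[-2,1,1]] U=[[2,-1,-3],[0,4,0],[0,0,4]]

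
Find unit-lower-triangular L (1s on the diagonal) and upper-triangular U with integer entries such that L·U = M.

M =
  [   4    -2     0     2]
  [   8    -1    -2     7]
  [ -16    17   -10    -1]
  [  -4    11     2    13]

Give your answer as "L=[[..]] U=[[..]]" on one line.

L=[[1,0,0,0],[2,1,0,0],[-4,3,1,0],[-1,3,-2,1]] U=[[4,-2,0,2],[0,3,-2,3],[0,0,-4,-2],[0,0,0,2]]

  R1 -= 2·R0 → [0,3,-2,3]
  R2 -= -4·R0 → [0,9,-10,7]
  R3 -= -1·R0 → [0,9,2,15]
  R2 -= 3·R1 → [0,0,-4,-2]
  R3 -= 3·R1 → [0,0,8,6]
  R3 -= -2·R2 → [0,0,0,2]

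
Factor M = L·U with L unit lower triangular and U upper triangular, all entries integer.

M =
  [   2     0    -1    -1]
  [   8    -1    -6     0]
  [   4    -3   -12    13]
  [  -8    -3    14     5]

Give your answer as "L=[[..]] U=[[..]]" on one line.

L=[[1,0,0,0],[4,1,0,0],[2,3,1,0],[-4,3,-4,1]] U=[[2,0,-1,-1],[0,-1,-2,4],[0,0,-4,3],[0,0,0,1]]

  R1 -= 4·R0 → [0,-1,-2,4]
  R2 -= 2·R0 → [0,-3,-10,15]
  R3 -= -4·R0 → [0,-3,10,1]
  R2 -= 3·R1 → [0,0,-4,3]
  R3 -= 3·R1 → [0,0,16,-11]
  R3 -= -4·R2 → [0,0,0,1]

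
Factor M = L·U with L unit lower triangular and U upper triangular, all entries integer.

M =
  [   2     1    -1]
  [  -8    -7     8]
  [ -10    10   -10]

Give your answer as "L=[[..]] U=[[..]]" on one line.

L=[[1,0,0],[-4,1,0],[-5,-5,1]] U=[[2,1,-1],[0,-3,4],[0,0,5]]

  row1 -= -4·row0 → [0,-3,4]
  row2 -= -5·row0 → [0,15,-15]
  row2 -= -5·row1 → [0,0,5]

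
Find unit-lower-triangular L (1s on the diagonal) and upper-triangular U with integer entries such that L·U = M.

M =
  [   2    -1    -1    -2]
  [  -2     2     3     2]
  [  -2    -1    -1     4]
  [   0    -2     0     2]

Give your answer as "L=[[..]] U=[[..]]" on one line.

L=[[1,0,0,0],[-1,1,0,0],[-1,-2,1,0],[0,-2,2,1]] U=[[2,-1,-1,-2],[0,1,2,0],[0,0,2,2],[0,0,0,-2]]

  row1 -= -1·row0 → [0,1,2,0]
  row2 -= -1·row0 → [0,-2,-2,2]
  row3 -= 0·row0 → [0,-2,0,2]
  row2 -= -2·row1 → [0,0,2,2]
  row3 -= -2·row1 → [0,0,4,2]
  row3 -= 2·row2 → [0,0,0,-2]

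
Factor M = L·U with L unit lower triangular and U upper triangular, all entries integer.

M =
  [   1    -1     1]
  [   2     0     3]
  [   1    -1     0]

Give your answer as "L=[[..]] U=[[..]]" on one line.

L=[[1,0,0],[2,1,0],[1,0,1]] U=[[1,-1,1],[0,2,1],[0,0,-1]]

  row1 -= 2·row0 → [0,2,1]
  row2 -= 1·row0 → [0,0,-1]
  row2 -= 0·row1 → [0,0,-1]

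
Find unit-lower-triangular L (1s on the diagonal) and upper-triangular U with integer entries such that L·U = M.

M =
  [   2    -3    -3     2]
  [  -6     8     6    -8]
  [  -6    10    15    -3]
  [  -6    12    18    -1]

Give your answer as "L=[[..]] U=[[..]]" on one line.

  R1 -= -3·R0 → [0,-1,-3,-2]
  R2 -= -3·R0 → [0,1,6,3]
  R3 -= -3·R0 → [0,3,9,5]
  R2 -= -1·R1 → [0,0,3,1]
  R3 -= -3·R1 → [0,0,0,-1]
  R3 -= 0·R2 → [0,0,0,-1]

L=[[1,0,0,0],[-3,1,0,0],[-3,-1,1,0],[-3,-3,0,1]] U=[[2,-3,-3,2],[0,-1,-3,-2],[0,0,3,1],[0,0,0,-1]]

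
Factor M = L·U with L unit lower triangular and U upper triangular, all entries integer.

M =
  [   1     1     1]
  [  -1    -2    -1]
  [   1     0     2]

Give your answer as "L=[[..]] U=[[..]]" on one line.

  R1 -= -1·R0 → [0,-1,0]
  R2 -= 1·R0 → [0,-1,1]
  R2 -= 1·R1 → [0,0,1]

L=[[1,0,0],[-1,1,0],[1,1,1]] U=[[1,1,1],[0,-1,0],[0,0,1]]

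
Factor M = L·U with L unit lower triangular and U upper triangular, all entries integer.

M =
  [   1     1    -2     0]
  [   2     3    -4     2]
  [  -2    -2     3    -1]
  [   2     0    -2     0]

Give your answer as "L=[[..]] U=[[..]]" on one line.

L=[[1,0,0,0],[2,1,0,0],[-2,0,1,0],[2,-2,-2,1]] U=[[1,1,-2,0],[0,1,0,2],[0,0,-1,-1],[0,0,0,2]]

  r1 -= 2·r0 → [0,1,0,2]
  r2 -= -2·r0 → [0,0,-1,-1]
  r3 -= 2·r0 → [0,-2,2,0]
  r2 -= 0·r1 → [0,0,-1,-1]
  r3 -= -2·r1 → [0,0,2,4]
  r3 -= -2·r2 → [0,0,0,2]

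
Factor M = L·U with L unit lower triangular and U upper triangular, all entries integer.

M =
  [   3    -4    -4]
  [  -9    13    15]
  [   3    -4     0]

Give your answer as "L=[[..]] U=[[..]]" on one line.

  r1 -= -3·r0 → [0,1,3]
  r2 -= 1·r0 → [0,0,4]
  r2 -= 0·r1 → [0,0,4]

L=[[1,0,0],[-3,1,0],[1,0,1]] U=[[3,-4,-4],[0,1,3],[0,0,4]]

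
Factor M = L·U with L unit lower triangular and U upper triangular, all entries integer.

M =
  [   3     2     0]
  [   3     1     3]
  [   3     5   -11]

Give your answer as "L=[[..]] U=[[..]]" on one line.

  r1 -= 1·r0 → [0,-1,3]
  r2 -= 1·r0 → [0,3,-11]
  r2 -= -3·r1 → [0,0,-2]

L=[[1,0,0],[1,1,0],[1,-3,1]] U=[[3,2,0],[0,-1,3],[0,0,-2]]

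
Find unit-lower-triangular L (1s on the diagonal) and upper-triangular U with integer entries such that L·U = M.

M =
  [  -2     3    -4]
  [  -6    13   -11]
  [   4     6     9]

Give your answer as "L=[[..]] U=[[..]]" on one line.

  row1 -= 3·row0 → [0,4,1]
  row2 -= -2·row0 → [0,12,1]
  row2 -= 3·row1 → [0,0,-2]

L=[[1,0,0],[3,1,0],[-2,3,1]] U=[[-2,3,-4],[0,4,1],[0,0,-2]]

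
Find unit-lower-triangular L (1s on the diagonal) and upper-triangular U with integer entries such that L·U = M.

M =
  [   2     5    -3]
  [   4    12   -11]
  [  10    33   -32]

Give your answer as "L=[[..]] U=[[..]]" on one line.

  R1 -= 2·R0 → [0,2,-5]
  R2 -= 5·R0 → [0,8,-17]
  R2 -= 4·R1 → [0,0,3]

L=[[1,0,0],[2,1,0],[5,4,1]] U=[[2,5,-3],[0,2,-5],[0,0,3]]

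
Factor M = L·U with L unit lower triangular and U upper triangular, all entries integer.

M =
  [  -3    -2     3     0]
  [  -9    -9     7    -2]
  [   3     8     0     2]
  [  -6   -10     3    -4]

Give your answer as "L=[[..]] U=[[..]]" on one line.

  r1 -= 3·r0 → [0,-3,-2,-2]
  r2 -= -1·r0 → [0,6,3,2]
  r3 -= 2·r0 → [0,-6,-3,-4]
  r2 -= -2·r1 → [0,0,-1,-2]
  r3 -= 2·r1 → [0,0,1,0]
  r3 -= -1·r2 → [0,0,0,-2]

L=[[1,0,0,0],[3,1,0,0],[-1,-2,1,0],[2,2,-1,1]] U=[[-3,-2,3,0],[0,-3,-2,-2],[0,0,-1,-2],[0,0,0,-2]]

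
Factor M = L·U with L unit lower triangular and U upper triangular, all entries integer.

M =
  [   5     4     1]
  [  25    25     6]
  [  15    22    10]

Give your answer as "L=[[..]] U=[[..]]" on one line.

  R1 -= 5·R0 → [0,5,1]
  R2 -= 3·R0 → [0,10,7]
  R2 -= 2·R1 → [0,0,5]

L=[[1,0,0],[5,1,0],[3,2,1]] U=[[5,4,1],[0,5,1],[0,0,5]]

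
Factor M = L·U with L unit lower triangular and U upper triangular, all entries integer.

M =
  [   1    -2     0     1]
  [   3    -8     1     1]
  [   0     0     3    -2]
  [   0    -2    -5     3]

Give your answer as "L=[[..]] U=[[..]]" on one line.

L=[[1,0,0,0],[3,1,0,0],[0,0,1,0],[0,1,-2,1]] U=[[1,-2,0,1],[0,-2,1,-2],[0,0,3,-2],[0,0,0,1]]

  R1 -= 3·R0 → [0,-2,1,-2]
  R2 -= 0·R0 → [0,0,3,-2]
  R3 -= 0·R0 → [0,-2,-5,3]
  R2 -= 0·R1 → [0,0,3,-2]
  R3 -= 1·R1 → [0,0,-6,5]
  R3 -= -2·R2 → [0,0,0,1]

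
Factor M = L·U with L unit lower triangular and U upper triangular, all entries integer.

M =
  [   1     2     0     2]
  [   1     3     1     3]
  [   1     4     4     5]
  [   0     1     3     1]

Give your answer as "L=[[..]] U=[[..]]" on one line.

  r1 -= 1·r0 → [0,1,1,1]
  r2 -= 1·r0 → [0,2,4,3]
  r3 -= 0·r0 → [0,1,3,1]
  r2 -= 2·r1 → [0,0,2,1]
  r3 -= 1·r1 → [0,0,2,0]
  r3 -= 1·r2 → [0,0,0,-1]

L=[[1,0,0,0],[1,1,0,0],[1,2,1,0],[0,1,1,1]] U=[[1,2,0,2],[0,1,1,1],[0,0,2,1],[0,0,0,-1]]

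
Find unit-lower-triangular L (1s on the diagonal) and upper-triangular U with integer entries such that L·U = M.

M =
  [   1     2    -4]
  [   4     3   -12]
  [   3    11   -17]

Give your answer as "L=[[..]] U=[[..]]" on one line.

  r1 -= 4·r0 → [0,-5,4]
  r2 -= 3·r0 → [0,5,-5]
  r2 -= -1·r1 → [0,0,-1]

L=[[1,0,0],[4,1,0],[3,-1,1]] U=[[1,2,-4],[0,-5,4],[0,0,-1]]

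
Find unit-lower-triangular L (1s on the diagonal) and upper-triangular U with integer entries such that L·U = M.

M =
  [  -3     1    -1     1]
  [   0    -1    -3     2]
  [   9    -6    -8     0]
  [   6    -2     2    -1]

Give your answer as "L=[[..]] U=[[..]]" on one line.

L=[[1,0,0,0],[0,1,0,0],[-3,3,1,0],[-2,0,0,1]] U=[[-3,1,-1,1],[0,-1,-3,2],[0,0,-2,-3],[0,0,0,1]]

  r1 -= 0·r0 → [0,-1,-3,2]
  r2 -= -3·r0 → [0,-3,-11,3]
  r3 -= -2·r0 → [0,0,0,1]
  r2 -= 3·r1 → [0,0,-2,-3]
  r3 -= 0·r1 → [0,0,0,1]
  r3 -= 0·r2 → [0,0,0,1]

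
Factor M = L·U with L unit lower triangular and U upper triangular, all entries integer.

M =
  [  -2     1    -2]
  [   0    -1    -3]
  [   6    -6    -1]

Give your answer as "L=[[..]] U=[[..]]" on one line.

  r1 -= 0·r0 → [0,-1,-3]
  r2 -= -3·r0 → [0,-3,-7]
  r2 -= 3·r1 → [0,0,2]

L=[[1,0,0],[0,1,0],[-3,3,1]] U=[[-2,1,-2],[0,-1,-3],[0,0,2]]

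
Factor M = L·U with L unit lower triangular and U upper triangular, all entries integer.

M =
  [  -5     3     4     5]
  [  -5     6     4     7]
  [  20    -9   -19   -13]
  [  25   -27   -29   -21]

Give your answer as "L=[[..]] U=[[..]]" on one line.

L=[[1,0,0,0],[1,1,0,0],[-4,1,1,0],[-5,-4,3,1]] U=[[-5,3,4,5],[0,3,0,2],[0,0,-3,5],[0,0,0,-3]]

  R1 -= 1·R0 → [0,3,0,2]
  R2 -= -4·R0 → [0,3,-3,7]
  R3 -= -5·R0 → [0,-12,-9,4]
  R2 -= 1·R1 → [0,0,-3,5]
  R3 -= -4·R1 → [0,0,-9,12]
  R3 -= 3·R2 → [0,0,0,-3]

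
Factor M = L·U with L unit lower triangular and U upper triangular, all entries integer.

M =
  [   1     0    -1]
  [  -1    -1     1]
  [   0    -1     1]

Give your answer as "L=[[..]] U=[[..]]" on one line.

L=[[1,0,0],[-1,1,0],[0,1,1]] U=[[1,0,-1],[0,-1,0],[0,0,1]]

  row1 -= -1·row0 → [0,-1,0]
  row2 -= 0·row0 → [0,-1,1]
  row2 -= 1·row1 → [0,0,1]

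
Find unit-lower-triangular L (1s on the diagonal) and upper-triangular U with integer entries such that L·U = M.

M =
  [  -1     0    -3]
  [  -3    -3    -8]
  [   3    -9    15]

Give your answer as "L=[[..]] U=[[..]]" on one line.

  R1 -= 3·R0 → [0,-3,1]
  R2 -= -3·R0 → [0,-9,6]
  R2 -= 3·R1 → [0,0,3]

L=[[1,0,0],[3,1,0],[-3,3,1]] U=[[-1,0,-3],[0,-3,1],[0,0,3]]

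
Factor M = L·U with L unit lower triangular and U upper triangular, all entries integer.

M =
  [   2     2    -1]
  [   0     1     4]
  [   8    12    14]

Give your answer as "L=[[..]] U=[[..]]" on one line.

L=[[1,0,0],[0,1,0],[4,4,1]] U=[[2,2,-1],[0,1,4],[0,0,2]]

  row1 -= 0·row0 → [0,1,4]
  row2 -= 4·row0 → [0,4,18]
  row2 -= 4·row1 → [0,0,2]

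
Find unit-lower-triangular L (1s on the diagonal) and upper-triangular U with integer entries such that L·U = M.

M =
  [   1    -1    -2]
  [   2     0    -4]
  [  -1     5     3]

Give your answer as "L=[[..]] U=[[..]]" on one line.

  r1 -= 2·r0 → [0,2,0]
  r2 -= -1·r0 → [0,4,1]
  r2 -= 2·r1 → [0,0,1]

L=[[1,0,0],[2,1,0],[-1,2,1]] U=[[1,-1,-2],[0,2,0],[0,0,1]]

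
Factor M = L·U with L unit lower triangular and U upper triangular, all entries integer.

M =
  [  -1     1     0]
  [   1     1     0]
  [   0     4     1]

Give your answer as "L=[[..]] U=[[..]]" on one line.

  R1 -= -1·R0 → [0,2,0]
  R2 -= 0·R0 → [0,4,1]
  R2 -= 2·R1 → [0,0,1]

L=[[1,0,0],[-1,1,0],[0,2,1]] U=[[-1,1,0],[0,2,0],[0,0,1]]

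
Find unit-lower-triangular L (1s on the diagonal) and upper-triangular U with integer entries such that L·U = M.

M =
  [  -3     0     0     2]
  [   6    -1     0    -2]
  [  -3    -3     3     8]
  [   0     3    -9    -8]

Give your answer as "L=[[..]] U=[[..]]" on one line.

L=[[1,0,0,0],[-2,1,0,0],[1,3,1,0],[0,-3,-3,1]] U=[[-3,0,0,2],[0,-1,0,2],[0,0,3,0],[0,0,0,-2]]

  R1 -= -2·R0 → [0,-1,0,2]
  R2 -= 1·R0 → [0,-3,3,6]
  R3 -= 0·R0 → [0,3,-9,-8]
  R2 -= 3·R1 → [0,0,3,0]
  R3 -= -3·R1 → [0,0,-9,-2]
  R3 -= -3·R2 → [0,0,0,-2]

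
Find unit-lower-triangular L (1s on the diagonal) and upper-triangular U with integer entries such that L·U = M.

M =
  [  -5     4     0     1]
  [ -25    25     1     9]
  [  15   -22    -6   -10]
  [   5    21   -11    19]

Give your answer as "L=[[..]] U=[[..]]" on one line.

L=[[1,0,0,0],[5,1,0,0],[-3,-2,1,0],[-1,5,4,1]] U=[[-5,4,0,1],[0,5,1,4],[0,0,-4,1],[0,0,0,-4]]

  r1 -= 5·r0 → [0,5,1,4]
  r2 -= -3·r0 → [0,-10,-6,-7]
  r3 -= -1·r0 → [0,25,-11,20]
  r2 -= -2·r1 → [0,0,-4,1]
  r3 -= 5·r1 → [0,0,-16,0]
  r3 -= 4·r2 → [0,0,0,-4]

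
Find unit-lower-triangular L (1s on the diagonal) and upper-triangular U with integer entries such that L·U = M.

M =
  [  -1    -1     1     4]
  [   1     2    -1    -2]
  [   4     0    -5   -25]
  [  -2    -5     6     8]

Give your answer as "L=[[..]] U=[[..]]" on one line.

L=[[1,0,0,0],[-1,1,0,0],[-4,-4,1,0],[2,-3,-4,1]] U=[[-1,-1,1,4],[0,1,0,2],[0,0,-1,-1],[0,0,0,2]]

  row1 -= -1·row0 → [0,1,0,2]
  row2 -= -4·row0 → [0,-4,-1,-9]
  row3 -= 2·row0 → [0,-3,4,0]
  row2 -= -4·row1 → [0,0,-1,-1]
  row3 -= -3·row1 → [0,0,4,6]
  row3 -= -4·row2 → [0,0,0,2]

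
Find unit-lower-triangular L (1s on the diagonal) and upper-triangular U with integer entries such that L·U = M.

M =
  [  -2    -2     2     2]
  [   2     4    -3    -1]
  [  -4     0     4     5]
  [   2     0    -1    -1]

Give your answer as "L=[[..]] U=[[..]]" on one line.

  row1 -= -1·row0 → [0,2,-1,1]
  row2 -= 2·row0 → [0,4,0,1]
  row3 -= -1·row0 → [0,-2,1,1]
  row2 -= 2·row1 → [0,0,2,-1]
  row3 -= -1·row1 → [0,0,0,2]
  row3 -= 0·row2 → [0,0,0,2]

L=[[1,0,0,0],[-1,1,0,0],[2,2,1,0],[-1,-1,0,1]] U=[[-2,-2,2,2],[0,2,-1,1],[0,0,2,-1],[0,0,0,2]]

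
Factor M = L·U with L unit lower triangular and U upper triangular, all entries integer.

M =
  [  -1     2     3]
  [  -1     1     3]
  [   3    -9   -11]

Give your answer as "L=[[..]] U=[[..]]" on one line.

L=[[1,0,0],[1,1,0],[-3,3,1]] U=[[-1,2,3],[0,-1,0],[0,0,-2]]

  r1 -= 1·r0 → [0,-1,0]
  r2 -= -3·r0 → [0,-3,-2]
  r2 -= 3·r1 → [0,0,-2]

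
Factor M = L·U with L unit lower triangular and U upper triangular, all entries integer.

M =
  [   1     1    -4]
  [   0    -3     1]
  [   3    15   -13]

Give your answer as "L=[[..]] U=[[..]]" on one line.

L=[[1,0,0],[0,1,0],[3,-4,1]] U=[[1,1,-4],[0,-3,1],[0,0,3]]

  row1 -= 0·row0 → [0,-3,1]
  row2 -= 3·row0 → [0,12,-1]
  row2 -= -4·row1 → [0,0,3]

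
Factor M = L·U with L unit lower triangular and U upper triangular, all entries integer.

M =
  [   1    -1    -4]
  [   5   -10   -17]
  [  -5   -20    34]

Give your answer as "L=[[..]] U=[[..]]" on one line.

  R1 -= 5·R0 → [0,-5,3]
  R2 -= -5·R0 → [0,-25,14]
  R2 -= 5·R1 → [0,0,-1]

L=[[1,0,0],[5,1,0],[-5,5,1]] U=[[1,-1,-4],[0,-5,3],[0,0,-1]]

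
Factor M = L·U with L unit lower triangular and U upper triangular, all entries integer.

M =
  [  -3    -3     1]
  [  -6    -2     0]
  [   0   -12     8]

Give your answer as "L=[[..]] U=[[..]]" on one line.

  R1 -= 2·R0 → [0,4,-2]
  R2 -= 0·R0 → [0,-12,8]
  R2 -= -3·R1 → [0,0,2]

L=[[1,0,0],[2,1,0],[0,-3,1]] U=[[-3,-3,1],[0,4,-2],[0,0,2]]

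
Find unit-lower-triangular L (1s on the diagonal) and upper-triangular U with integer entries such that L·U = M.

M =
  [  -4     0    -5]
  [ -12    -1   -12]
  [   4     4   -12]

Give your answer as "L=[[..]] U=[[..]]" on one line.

L=[[1,0,0],[3,1,0],[-1,-4,1]] U=[[-4,0,-5],[0,-1,3],[0,0,-5]]

  r1 -= 3·r0 → [0,-1,3]
  r2 -= -1·r0 → [0,4,-17]
  r2 -= -4·r1 → [0,0,-5]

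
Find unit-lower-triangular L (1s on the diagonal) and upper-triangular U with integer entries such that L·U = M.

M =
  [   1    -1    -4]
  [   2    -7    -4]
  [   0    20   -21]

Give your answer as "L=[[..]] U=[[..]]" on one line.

L=[[1,0,0],[2,1,0],[0,-4,1]] U=[[1,-1,-4],[0,-5,4],[0,0,-5]]

  row1 -= 2·row0 → [0,-5,4]
  row2 -= 0·row0 → [0,20,-21]
  row2 -= -4·row1 → [0,0,-5]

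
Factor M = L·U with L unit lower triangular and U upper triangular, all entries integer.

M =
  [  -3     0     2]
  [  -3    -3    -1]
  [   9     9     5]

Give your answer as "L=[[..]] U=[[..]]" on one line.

L=[[1,0,0],[1,1,0],[-3,-3,1]] U=[[-3,0,2],[0,-3,-3],[0,0,2]]

  r1 -= 1·r0 → [0,-3,-3]
  r2 -= -3·r0 → [0,9,11]
  r2 -= -3·r1 → [0,0,2]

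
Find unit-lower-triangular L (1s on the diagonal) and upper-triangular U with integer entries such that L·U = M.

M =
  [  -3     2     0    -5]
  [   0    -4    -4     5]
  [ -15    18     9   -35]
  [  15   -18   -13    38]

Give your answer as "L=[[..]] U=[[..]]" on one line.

L=[[1,0,0,0],[0,1,0,0],[5,-2,1,0],[-5,2,-5,1]] U=[[-3,2,0,-5],[0,-4,-4,5],[0,0,1,0],[0,0,0,3]]

  row1 -= 0·row0 → [0,-4,-4,5]
  row2 -= 5·row0 → [0,8,9,-10]
  row3 -= -5·row0 → [0,-8,-13,13]
  row2 -= -2·row1 → [0,0,1,0]
  row3 -= 2·row1 → [0,0,-5,3]
  row3 -= -5·row2 → [0,0,0,3]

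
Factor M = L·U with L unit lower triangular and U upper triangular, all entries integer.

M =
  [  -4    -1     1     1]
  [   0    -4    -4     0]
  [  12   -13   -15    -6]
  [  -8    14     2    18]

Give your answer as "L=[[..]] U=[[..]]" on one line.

L=[[1,0,0,0],[0,1,0,0],[-3,4,1,0],[2,-4,-4,1]] U=[[-4,-1,1,1],[0,-4,-4,0],[0,0,4,-3],[0,0,0,4]]

  r1 -= 0·r0 → [0,-4,-4,0]
  r2 -= -3·r0 → [0,-16,-12,-3]
  r3 -= 2·r0 → [0,16,0,16]
  r2 -= 4·r1 → [0,0,4,-3]
  r3 -= -4·r1 → [0,0,-16,16]
  r3 -= -4·r2 → [0,0,0,4]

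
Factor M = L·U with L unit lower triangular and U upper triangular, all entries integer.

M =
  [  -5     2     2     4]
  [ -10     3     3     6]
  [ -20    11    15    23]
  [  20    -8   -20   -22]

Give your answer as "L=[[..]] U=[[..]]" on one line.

  r1 -= 2·r0 → [0,-1,-1,-2]
  r2 -= 4·r0 → [0,3,7,7]
  r3 -= -4·r0 → [0,0,-12,-6]
  r2 -= -3·r1 → [0,0,4,1]
  r3 -= 0·r1 → [0,0,-12,-6]
  r3 -= -3·r2 → [0,0,0,-3]

L=[[1,0,0,0],[2,1,0,0],[4,-3,1,0],[-4,0,-3,1]] U=[[-5,2,2,4],[0,-1,-1,-2],[0,0,4,1],[0,0,0,-3]]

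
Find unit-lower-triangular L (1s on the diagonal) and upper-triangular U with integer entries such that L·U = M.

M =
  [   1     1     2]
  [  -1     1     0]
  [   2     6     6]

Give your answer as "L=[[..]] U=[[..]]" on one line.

  R1 -= -1·R0 → [0,2,2]
  R2 -= 2·R0 → [0,4,2]
  R2 -= 2·R1 → [0,0,-2]

L=[[1,0,0],[-1,1,0],[2,2,1]] U=[[1,1,2],[0,2,2],[0,0,-2]]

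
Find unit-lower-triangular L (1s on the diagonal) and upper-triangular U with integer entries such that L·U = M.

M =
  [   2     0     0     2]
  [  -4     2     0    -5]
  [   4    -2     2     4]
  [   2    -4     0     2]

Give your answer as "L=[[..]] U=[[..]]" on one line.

L=[[1,0,0,0],[-2,1,0,0],[2,-1,1,0],[1,-2,0,1]] U=[[2,0,0,2],[0,2,0,-1],[0,0,2,-1],[0,0,0,-2]]

  r1 -= -2·r0 → [0,2,0,-1]
  r2 -= 2·r0 → [0,-2,2,0]
  r3 -= 1·r0 → [0,-4,0,0]
  r2 -= -1·r1 → [0,0,2,-1]
  r3 -= -2·r1 → [0,0,0,-2]
  r3 -= 0·r2 → [0,0,0,-2]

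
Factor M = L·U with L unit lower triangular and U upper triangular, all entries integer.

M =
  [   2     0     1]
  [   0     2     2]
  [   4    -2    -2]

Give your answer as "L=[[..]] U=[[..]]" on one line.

L=[[1,0,0],[0,1,0],[2,-1,1]] U=[[2,0,1],[0,2,2],[0,0,-2]]

  row1 -= 0·row0 → [0,2,2]
  row2 -= 2·row0 → [0,-2,-4]
  row2 -= -1·row1 → [0,0,-2]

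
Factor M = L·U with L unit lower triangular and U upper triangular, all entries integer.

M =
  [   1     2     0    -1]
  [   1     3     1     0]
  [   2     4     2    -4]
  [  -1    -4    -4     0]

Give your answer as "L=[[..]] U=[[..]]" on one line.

  r1 -= 1·r0 → [0,1,1,1]
  r2 -= 2·r0 → [0,0,2,-2]
  r3 -= -1·r0 → [0,-2,-4,-1]
  r2 -= 0·r1 → [0,0,2,-2]
  r3 -= -2·r1 → [0,0,-2,1]
  r3 -= -1·r2 → [0,0,0,-1]

L=[[1,0,0,0],[1,1,0,0],[2,0,1,0],[-1,-2,-1,1]] U=[[1,2,0,-1],[0,1,1,1],[0,0,2,-2],[0,0,0,-1]]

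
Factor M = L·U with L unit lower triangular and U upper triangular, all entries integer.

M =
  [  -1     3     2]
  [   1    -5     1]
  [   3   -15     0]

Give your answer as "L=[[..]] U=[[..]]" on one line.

  r1 -= -1·r0 → [0,-2,3]
  r2 -= -3·r0 → [0,-6,6]
  r2 -= 3·r1 → [0,0,-3]

L=[[1,0,0],[-1,1,0],[-3,3,1]] U=[[-1,3,2],[0,-2,3],[0,0,-3]]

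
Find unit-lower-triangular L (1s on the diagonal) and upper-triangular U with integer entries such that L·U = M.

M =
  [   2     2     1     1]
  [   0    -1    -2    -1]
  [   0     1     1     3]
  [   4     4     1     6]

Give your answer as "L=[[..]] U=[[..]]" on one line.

  R1 -= 0·R0 → [0,-1,-2,-1]
  R2 -= 0·R0 → [0,1,1,3]
  R3 -= 2·R0 → [0,0,-1,4]
  R2 -= -1·R1 → [0,0,-1,2]
  R3 -= 0·R1 → [0,0,-1,4]
  R3 -= 1·R2 → [0,0,0,2]

L=[[1,0,0,0],[0,1,0,0],[0,-1,1,0],[2,0,1,1]] U=[[2,2,1,1],[0,-1,-2,-1],[0,0,-1,2],[0,0,0,2]]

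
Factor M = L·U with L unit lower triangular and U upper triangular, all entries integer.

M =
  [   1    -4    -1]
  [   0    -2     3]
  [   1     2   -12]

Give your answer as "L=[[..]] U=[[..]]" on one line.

  R1 -= 0·R0 → [0,-2,3]
  R2 -= 1·R0 → [0,6,-11]
  R2 -= -3·R1 → [0,0,-2]

L=[[1,0,0],[0,1,0],[1,-3,1]] U=[[1,-4,-1],[0,-2,3],[0,0,-2]]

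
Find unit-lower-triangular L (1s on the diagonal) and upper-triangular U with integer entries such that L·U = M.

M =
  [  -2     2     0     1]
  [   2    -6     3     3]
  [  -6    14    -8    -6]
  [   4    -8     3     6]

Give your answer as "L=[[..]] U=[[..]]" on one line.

L=[[1,0,0,0],[-1,1,0,0],[3,-2,1,0],[-2,1,0,1]] U=[[-2,2,0,1],[0,-4,3,4],[0,0,-2,-1],[0,0,0,4]]

  R1 -= -1·R0 → [0,-4,3,4]
  R2 -= 3·R0 → [0,8,-8,-9]
  R3 -= -2·R0 → [0,-4,3,8]
  R2 -= -2·R1 → [0,0,-2,-1]
  R3 -= 1·R1 → [0,0,0,4]
  R3 -= 0·R2 → [0,0,0,4]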